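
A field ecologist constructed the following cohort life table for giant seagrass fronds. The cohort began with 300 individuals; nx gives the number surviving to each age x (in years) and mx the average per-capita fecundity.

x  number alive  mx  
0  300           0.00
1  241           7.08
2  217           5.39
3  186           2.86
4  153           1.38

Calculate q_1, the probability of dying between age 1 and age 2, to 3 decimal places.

lx = nx/n0 = nx/300: 1, 0.80333…, 0.72333…, 0.62, 0.51
q_1 = (l_1 − l_2) / l_1 = (0.803333… − 0.723333…) / 0.803333…
     = 0.08… / 0.803333… = 0.099585… → 0.100

0.100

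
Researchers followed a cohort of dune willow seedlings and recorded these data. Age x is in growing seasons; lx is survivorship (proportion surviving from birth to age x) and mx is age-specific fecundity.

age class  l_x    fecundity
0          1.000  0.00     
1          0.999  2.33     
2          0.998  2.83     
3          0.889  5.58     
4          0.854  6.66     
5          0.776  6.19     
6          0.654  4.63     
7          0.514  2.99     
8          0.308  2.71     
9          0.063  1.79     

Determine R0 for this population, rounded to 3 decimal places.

lx·mx by age: 0, 2.32767, 2.82434, 4.96062, 5.68764, 4.80344, 3.02802, 1.53686, 0.83468, 0.11277
R0 = Σ lx·mx = 26.11604 → 26.116

26.116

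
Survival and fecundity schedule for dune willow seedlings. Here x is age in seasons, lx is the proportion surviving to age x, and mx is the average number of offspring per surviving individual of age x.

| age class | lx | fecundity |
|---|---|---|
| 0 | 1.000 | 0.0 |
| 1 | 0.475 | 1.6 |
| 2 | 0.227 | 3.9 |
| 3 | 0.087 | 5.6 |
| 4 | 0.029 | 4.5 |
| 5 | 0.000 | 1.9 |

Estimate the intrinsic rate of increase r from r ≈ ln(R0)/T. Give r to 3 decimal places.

R0 = Σ lx·mx = 0 + 0.76 + 0.8853 + 0.4872 + 0.1305 + 0 = 2.263
Σ x·lx·mx = 4.5142; T = 4.5142/2.263 = 1.99479…
r ≈ ln(R0)/T = ln(2.263)/1.99479… = 0.40941… → 0.409

0.409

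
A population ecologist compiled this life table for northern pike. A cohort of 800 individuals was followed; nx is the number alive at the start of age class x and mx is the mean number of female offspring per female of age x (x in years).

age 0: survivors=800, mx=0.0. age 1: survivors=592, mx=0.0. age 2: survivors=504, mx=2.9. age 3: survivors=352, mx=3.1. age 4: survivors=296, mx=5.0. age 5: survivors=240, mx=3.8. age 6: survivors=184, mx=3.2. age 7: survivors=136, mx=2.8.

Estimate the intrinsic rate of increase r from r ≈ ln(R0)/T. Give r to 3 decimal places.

lx = nx/n0 = nx/800: 1, 0.74, 0.63, 0.44, 0.37, 0.3, 0.23, 0.17
R0 = Σ lx·mx = 0 + 0 + 1.827 + 1.364 + 1.85 + 1.14 + 0.736 + 0.476 = 7.393
Σ x·lx·mx = 28.594; T = 28.594/7.393 = 3.86771…
r ≈ ln(R0)/T = ln(7.393)/3.86771… = 0.51724… → 0.517

0.517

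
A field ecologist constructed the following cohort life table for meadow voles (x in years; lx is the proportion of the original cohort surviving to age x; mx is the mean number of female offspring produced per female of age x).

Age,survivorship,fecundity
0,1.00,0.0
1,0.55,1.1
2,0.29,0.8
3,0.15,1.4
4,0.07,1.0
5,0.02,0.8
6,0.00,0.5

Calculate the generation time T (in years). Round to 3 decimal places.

lx·mx: 0, 0.605, 0.232, 0.21, 0.07, 0.016, 0 → R0 = 1.133
x·lx·mx: 0, 0.605, 0.464, 0.63, 0.28, 0.08, 0 → Σ = 2.059
T = 2.059 / 1.133 = 1.817299… → 1.817

1.817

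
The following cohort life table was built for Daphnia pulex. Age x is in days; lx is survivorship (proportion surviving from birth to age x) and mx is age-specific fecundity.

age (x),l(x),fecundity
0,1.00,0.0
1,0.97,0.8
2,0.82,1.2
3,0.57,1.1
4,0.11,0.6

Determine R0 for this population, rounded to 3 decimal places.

2.453

lx·mx by age: 0, 0.776, 0.984, 0.627, 0.066
R0 = Σ lx·mx = 2.453 → 2.453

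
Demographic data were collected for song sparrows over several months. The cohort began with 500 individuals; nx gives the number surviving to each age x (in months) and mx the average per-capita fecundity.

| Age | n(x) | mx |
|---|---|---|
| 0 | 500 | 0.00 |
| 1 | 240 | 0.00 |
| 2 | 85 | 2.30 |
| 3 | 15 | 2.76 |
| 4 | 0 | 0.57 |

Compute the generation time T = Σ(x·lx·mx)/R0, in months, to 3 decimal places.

lx = nx/n0 = nx/500: 1, 0.48, 0.17, 0.03, 0
lx·mx: 0, 0, 0.391, 0.0828, 0 → R0 = 0.4738
x·lx·mx: 0, 0, 0.782, 0.2484, 0 → Σ = 1.0304
T = 1.0304 / 0.4738 = 2.174757… → 2.175

2.175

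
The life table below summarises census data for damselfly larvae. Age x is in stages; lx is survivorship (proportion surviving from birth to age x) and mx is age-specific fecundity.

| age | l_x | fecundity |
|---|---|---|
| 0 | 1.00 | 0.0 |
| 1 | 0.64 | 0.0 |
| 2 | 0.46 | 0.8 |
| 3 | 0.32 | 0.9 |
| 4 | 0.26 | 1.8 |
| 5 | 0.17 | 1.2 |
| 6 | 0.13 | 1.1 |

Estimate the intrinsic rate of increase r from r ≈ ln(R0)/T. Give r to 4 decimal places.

0.1061

R0 = Σ lx·mx = 0 + 0 + 0.368 + 0.288 + 0.468 + 0.204 + 0.143 = 1.471
Σ x·lx·mx = 5.35; T = 5.35/1.471 = 3.63698…
r ≈ ln(R0)/T = ln(1.471)/3.63698… = 0.106116… → 0.1061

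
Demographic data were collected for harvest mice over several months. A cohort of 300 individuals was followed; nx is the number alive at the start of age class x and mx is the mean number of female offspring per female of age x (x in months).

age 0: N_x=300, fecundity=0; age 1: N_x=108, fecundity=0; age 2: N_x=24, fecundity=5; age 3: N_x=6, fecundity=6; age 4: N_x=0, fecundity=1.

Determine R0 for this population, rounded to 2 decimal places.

lx = nx/n0 = nx/300: 1, 0.36, 0.08, 0.02, 0
lx·mx by age: 0, 0, 0.4, 0.12, 0
R0 = Σ lx·mx = 0.52 → 0.52

0.52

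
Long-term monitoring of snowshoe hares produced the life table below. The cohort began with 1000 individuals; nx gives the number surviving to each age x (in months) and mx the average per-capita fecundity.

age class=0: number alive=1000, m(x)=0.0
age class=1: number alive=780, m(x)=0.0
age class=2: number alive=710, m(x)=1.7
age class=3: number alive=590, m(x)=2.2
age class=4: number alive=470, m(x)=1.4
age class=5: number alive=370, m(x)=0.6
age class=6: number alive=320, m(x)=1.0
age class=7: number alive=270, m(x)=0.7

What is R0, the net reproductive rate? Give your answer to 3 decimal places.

lx = nx/n0 = nx/1000: 1, 0.78, 0.71, 0.59, 0.47, 0.37, 0.32, 0.27
lx·mx by age: 0, 0, 1.207, 1.298, 0.658, 0.222, 0.32, 0.189
R0 = Σ lx·mx = 3.894 → 3.894

3.894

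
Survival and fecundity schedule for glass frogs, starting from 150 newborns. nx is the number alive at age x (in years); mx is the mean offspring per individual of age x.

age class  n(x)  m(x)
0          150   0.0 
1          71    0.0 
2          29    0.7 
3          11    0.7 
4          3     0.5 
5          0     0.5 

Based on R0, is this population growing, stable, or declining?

lx = nx/n0 = nx/150: 1, 0.47333…, 0.19333…, 0.07333…, 0.02, 0
R0 = Σ lx·mx = 0 + 0 + 0.135333… + 0.051333… + 0.01 + 0 = 0.196667…
R0 < 1, so the population is declining.

declining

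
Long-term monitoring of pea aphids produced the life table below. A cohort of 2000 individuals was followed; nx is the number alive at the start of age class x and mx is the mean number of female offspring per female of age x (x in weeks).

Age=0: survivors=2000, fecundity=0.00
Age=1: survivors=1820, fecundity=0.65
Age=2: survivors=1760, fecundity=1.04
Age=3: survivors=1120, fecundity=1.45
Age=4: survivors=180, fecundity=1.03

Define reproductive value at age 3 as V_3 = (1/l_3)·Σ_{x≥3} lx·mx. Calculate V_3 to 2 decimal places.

lx = nx/n0 = nx/2000: 1, 0.91, 0.88, 0.56, 0.09
lx·mx for x ≥ 3: 0.812, 0.0927 → sum = 0.9047
V_3 = 0.9047 / l_3 = 0.9047 / 0.56 = 1.615536… → 1.62

1.62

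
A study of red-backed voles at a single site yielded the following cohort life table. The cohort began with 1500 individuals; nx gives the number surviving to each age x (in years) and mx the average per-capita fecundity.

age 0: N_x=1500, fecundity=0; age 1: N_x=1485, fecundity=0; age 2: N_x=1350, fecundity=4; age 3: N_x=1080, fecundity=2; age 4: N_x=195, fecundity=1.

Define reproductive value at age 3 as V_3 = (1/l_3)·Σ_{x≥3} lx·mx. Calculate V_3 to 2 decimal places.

lx = nx/n0 = nx/1500: 1, 0.99, 0.9, 0.72, 0.13
lx·mx for x ≥ 3: 1.44, 0.13 → sum = 1.57
V_3 = 1.57 / l_3 = 1.57 / 0.72 = 2.180556… → 2.18

2.18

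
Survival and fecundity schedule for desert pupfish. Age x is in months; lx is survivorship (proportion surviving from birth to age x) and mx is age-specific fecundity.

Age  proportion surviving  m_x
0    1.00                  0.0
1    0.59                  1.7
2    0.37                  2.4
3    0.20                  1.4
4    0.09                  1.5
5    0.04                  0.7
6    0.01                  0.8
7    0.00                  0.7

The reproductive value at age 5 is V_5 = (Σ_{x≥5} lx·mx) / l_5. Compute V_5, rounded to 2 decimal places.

lx·mx for x ≥ 5: 0.028, 0.008, 0 → sum = 0.036
V_5 = 0.036 / l_5 = 0.036 / 0.04 = 0.9 → 0.90

0.90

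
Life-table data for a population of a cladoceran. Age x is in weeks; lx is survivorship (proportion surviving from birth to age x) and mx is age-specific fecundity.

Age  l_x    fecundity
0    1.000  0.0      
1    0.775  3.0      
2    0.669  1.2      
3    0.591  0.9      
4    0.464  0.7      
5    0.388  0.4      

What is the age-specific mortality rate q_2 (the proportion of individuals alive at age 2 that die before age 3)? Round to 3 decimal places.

q_2 = (l_2 − l_3) / l_2 = (0.669 − 0.591) / 0.669
     = 0.078 / 0.669 = 0.116592… → 0.117

0.117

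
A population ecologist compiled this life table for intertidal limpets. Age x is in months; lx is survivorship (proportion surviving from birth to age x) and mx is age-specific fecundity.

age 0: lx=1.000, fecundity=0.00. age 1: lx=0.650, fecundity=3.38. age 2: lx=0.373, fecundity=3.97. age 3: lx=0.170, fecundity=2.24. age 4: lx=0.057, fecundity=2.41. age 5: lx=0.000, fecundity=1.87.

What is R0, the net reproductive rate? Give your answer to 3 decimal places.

4.196

lx·mx by age: 0, 2.197, 1.48081, 0.3808, 0.13737, 0
R0 = Σ lx·mx = 4.19598 → 4.196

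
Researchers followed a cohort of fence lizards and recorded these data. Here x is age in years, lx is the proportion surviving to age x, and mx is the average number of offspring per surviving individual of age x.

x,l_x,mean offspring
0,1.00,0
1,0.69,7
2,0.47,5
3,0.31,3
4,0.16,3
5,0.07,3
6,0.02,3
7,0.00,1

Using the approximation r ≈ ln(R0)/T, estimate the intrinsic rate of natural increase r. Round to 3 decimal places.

R0 = Σ lx·mx = 0 + 4.83 + 2.35 + 0.93 + 0.48 + 0.21 + 0.06 + 0 = 8.86
Σ x·lx·mx = 15.65; T = 15.65/8.86 = 1.76637…
r ≈ ln(R0)/T = ln(8.86)/1.76637… = 1.23505… → 1.235

1.235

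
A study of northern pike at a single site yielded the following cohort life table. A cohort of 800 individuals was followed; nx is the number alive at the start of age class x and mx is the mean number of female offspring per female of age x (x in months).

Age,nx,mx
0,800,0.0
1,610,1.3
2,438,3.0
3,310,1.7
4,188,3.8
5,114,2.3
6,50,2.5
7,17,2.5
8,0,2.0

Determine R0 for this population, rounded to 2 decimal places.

4.72

lx = nx/n0 = nx/800: 1, 0.7625, 0.5475, 0.3875, 0.235, 0.1425, 0.0625, 0.02125, 0
lx·mx by age: 0, 0.99125, 1.6425, 0.65875, 0.893, 0.32775, 0.15625, 0.053125, 0
R0 = Σ lx·mx = 4.722625 → 4.72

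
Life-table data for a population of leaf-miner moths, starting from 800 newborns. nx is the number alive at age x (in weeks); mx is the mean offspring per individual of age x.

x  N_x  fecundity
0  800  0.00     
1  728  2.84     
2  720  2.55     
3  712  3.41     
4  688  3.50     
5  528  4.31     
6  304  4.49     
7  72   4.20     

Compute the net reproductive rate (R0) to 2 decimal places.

lx = nx/n0 = nx/800: 1, 0.91, 0.9, 0.89, 0.86, 0.66, 0.38, 0.09
lx·mx by age: 0, 2.5844, 2.295, 3.0349, 3.01, 2.8446, 1.7062, 0.378
R0 = Σ lx·mx = 15.8531 → 15.85

15.85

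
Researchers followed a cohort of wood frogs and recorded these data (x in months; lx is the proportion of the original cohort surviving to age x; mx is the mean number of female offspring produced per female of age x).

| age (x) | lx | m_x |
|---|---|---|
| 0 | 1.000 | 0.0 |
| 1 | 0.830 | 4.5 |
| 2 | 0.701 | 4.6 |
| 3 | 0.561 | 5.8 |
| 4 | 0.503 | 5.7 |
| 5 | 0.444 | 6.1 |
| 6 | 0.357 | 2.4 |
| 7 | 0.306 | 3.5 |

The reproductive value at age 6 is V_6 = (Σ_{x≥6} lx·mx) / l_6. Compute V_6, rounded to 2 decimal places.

5.40

lx·mx for x ≥ 6: 0.8568, 1.071 → sum = 1.9278
V_6 = 1.9278 / l_6 = 1.9278 / 0.357 = 5.4 → 5.40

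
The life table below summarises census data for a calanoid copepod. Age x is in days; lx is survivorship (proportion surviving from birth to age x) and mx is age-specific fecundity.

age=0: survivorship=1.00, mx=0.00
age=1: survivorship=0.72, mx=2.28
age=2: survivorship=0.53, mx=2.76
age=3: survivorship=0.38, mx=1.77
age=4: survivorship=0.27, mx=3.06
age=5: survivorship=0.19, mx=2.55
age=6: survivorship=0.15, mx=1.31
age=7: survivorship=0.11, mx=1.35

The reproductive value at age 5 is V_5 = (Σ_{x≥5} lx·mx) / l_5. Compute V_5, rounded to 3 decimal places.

4.366

lx·mx for x ≥ 5: 0.4845, 0.1965, 0.1485 → sum = 0.8295
V_5 = 0.8295 / l_5 = 0.8295 / 0.19 = 4.365789… → 4.366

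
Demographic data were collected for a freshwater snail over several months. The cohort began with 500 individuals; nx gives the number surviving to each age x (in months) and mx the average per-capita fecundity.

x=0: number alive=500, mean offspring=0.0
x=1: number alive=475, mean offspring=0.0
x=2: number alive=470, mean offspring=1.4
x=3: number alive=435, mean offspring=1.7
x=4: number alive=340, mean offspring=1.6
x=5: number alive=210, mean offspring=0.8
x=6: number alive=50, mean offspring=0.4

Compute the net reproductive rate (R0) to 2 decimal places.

lx = nx/n0 = nx/500: 1, 0.95, 0.94, 0.87, 0.68, 0.42, 0.1
lx·mx by age: 0, 0, 1.316, 1.479, 1.088, 0.336, 0.04
R0 = Σ lx·mx = 4.259 → 4.26

4.26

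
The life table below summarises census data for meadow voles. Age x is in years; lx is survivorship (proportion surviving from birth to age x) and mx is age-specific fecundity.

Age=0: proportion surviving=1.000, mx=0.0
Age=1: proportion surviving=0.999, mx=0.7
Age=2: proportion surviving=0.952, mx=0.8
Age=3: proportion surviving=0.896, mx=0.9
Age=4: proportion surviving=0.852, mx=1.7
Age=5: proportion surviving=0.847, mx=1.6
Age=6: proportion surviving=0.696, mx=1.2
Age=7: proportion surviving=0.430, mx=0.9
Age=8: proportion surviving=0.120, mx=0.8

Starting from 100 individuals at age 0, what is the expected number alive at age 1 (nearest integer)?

100

Expected survivors = N0 · l_1 = 100 × 0.999 = 99.9 → 100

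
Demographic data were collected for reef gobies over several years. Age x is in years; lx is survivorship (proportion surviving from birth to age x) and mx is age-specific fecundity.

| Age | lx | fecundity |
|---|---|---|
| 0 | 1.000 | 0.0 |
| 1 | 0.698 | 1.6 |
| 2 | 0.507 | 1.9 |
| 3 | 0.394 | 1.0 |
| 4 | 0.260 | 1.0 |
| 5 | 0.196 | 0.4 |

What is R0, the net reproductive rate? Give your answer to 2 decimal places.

2.81

lx·mx by age: 0, 1.1168, 0.9633, 0.394, 0.26, 0.0784
R0 = Σ lx·mx = 2.8125 → 2.81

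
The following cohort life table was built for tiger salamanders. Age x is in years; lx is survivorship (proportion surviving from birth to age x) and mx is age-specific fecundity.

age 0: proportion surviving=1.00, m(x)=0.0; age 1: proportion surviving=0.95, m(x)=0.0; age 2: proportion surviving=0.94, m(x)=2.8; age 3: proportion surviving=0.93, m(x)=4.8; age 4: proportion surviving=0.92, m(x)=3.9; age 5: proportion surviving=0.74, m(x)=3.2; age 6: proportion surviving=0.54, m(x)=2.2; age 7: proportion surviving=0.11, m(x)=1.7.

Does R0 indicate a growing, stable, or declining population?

growing

R0 = Σ lx·mx = 0 + 0 + 2.632 + 4.464 + 3.588 + 2.368 + 1.188 + 0.187 = 14.427
R0 > 1, so the population is growing.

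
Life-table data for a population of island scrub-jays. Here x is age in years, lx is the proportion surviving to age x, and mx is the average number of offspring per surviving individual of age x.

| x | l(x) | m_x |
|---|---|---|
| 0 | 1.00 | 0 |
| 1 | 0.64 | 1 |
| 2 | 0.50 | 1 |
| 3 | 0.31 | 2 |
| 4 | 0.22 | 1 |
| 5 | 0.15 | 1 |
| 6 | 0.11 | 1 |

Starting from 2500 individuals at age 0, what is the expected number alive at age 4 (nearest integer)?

Expected survivors = N0 · l_4 = 2500 × 0.22 = 550 → 550

550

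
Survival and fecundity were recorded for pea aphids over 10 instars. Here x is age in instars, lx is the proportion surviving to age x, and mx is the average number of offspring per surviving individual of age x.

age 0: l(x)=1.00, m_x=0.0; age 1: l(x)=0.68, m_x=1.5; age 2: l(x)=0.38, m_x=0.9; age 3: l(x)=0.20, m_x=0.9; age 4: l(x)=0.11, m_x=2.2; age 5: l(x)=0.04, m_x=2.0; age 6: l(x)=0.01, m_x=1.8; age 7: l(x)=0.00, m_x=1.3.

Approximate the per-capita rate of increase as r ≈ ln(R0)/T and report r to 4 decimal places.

R0 = Σ lx·mx = 0 + 1.02 + 0.342 + 0.18 + 0.242 + 0.08 + 0.018 + 0 = 1.882
Σ x·lx·mx = 3.72; T = 3.72/1.882 = 1.97662…
r ≈ ln(R0)/T = ln(1.882)/1.97662… = 0.319907… → 0.3199

0.3199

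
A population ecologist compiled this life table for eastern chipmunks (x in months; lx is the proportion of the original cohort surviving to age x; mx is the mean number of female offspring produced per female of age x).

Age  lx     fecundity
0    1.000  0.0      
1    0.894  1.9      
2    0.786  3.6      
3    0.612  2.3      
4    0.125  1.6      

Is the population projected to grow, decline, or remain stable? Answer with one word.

growing

R0 = Σ lx·mx = 0 + 1.6986 + 2.8296 + 1.4076 + 0.2 = 6.1358
R0 > 1, so the population is growing.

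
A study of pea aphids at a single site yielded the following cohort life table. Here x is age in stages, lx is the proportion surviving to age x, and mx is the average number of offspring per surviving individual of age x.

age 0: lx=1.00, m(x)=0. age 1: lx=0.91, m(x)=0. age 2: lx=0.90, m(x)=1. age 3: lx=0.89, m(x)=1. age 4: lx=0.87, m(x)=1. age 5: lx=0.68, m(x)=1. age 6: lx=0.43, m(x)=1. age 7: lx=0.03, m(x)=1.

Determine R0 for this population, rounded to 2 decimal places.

lx·mx by age: 0, 0, 0.9, 0.89, 0.87, 0.68, 0.43, 0.03
R0 = Σ lx·mx = 3.8 → 3.80

3.80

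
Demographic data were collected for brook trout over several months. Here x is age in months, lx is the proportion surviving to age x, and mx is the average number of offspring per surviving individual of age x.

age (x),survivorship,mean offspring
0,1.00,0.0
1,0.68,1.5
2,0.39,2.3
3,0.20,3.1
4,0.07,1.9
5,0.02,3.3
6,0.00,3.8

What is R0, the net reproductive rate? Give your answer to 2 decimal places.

lx·mx by age: 0, 1.02, 0.897, 0.62, 0.133, 0.066, 0
R0 = Σ lx·mx = 2.736 → 2.74

2.74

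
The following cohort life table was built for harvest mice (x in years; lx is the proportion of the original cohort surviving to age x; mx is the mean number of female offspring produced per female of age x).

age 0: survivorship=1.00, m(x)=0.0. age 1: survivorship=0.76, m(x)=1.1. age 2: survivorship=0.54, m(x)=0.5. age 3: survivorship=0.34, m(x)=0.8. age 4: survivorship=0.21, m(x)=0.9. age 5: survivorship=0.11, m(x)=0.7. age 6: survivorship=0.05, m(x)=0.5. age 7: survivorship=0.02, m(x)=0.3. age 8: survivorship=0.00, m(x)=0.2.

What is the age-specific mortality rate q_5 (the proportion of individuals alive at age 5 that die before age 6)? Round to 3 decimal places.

0.545

q_5 = (l_5 − l_6) / l_5 = (0.11 − 0.05) / 0.11
     = 0.06 / 0.11 = 0.545455… → 0.545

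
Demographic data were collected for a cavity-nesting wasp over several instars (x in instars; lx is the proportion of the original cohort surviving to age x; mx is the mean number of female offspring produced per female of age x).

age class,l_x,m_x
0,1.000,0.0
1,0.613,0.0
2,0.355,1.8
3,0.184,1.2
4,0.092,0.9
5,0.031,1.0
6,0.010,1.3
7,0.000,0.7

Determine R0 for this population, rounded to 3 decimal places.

0.987

lx·mx by age: 0, 0, 0.639, 0.2208, 0.0828, 0.031, 0.013, 0
R0 = Σ lx·mx = 0.9866 → 0.987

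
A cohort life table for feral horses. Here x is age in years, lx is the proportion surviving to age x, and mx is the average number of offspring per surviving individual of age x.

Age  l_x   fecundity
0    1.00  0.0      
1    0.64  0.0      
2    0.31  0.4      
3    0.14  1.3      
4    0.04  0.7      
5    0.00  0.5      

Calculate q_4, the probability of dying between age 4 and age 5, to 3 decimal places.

1.000

q_4 = (l_4 − l_5) / l_4 = (0.04 − 0) / 0.04
     = 0.04 / 0.04 = 1 → 1.000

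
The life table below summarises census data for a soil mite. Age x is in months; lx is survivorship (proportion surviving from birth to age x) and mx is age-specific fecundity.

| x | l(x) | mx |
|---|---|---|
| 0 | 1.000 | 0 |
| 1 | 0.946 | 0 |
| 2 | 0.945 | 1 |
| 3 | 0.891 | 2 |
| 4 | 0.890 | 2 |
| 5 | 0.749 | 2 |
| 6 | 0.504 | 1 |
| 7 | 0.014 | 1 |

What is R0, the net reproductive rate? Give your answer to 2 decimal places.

lx·mx by age: 0, 0, 0.945, 1.782, 1.78, 1.498, 0.504, 0.014
R0 = Σ lx·mx = 6.523 → 6.52

6.52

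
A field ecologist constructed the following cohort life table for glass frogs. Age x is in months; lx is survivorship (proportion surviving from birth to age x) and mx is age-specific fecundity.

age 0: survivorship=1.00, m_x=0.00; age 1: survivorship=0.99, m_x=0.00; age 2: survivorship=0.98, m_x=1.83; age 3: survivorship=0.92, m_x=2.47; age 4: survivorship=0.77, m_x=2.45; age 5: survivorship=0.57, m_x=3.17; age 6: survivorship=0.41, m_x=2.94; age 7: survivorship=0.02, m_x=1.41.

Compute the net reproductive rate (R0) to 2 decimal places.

lx·mx by age: 0, 0, 1.7934, 2.2724, 1.8865, 1.8069, 1.2054, 0.0282
R0 = Σ lx·mx = 8.9928 → 8.99

8.99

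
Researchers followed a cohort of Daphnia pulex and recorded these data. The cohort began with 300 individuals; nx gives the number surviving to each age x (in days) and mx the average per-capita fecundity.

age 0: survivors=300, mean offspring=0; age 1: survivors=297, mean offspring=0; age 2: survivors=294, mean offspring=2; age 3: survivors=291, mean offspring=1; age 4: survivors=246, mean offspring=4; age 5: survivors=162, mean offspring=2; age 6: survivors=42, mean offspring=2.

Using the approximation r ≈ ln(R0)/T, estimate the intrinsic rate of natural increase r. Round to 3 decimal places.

lx = nx/n0 = nx/300: 1, 0.99, 0.98, 0.97, 0.82, 0.54, 0.14
R0 = Σ lx·mx = 0 + 0 + 1.96 + 0.97 + 3.28 + 1.08 + 0.28 = 7.57
Σ x·lx·mx = 27.03; T = 27.03/7.57 = 3.57067…
r ≈ ln(R0)/T = ln(7.57)/3.57067… = 0.56689… → 0.567

0.567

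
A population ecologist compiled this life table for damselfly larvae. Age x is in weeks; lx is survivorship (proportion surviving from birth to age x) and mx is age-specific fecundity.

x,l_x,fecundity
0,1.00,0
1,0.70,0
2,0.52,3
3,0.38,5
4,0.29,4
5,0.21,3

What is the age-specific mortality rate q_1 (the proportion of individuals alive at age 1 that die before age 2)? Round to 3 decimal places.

q_1 = (l_1 − l_2) / l_1 = (0.7 − 0.52) / 0.7
     = 0.18 / 0.7 = 0.257143… → 0.257

0.257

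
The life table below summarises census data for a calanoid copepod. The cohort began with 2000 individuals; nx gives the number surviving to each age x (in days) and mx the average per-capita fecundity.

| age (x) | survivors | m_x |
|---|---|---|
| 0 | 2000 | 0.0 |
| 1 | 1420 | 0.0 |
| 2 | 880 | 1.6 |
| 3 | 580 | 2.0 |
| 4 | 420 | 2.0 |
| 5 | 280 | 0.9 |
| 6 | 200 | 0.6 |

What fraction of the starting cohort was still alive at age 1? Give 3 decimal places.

l_1 = n_1/n_0 = 1420/2000 = 0.71 → 0.710

0.710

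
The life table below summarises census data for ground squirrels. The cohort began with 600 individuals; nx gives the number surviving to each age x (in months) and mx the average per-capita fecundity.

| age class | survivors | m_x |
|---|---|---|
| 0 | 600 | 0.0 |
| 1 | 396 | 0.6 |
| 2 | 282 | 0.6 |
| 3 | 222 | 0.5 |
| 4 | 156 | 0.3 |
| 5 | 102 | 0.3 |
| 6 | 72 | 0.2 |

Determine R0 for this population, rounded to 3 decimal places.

1.016

lx = nx/n0 = nx/600: 1, 0.66, 0.47, 0.37, 0.26, 0.17, 0.12
lx·mx by age: 0, 0.396, 0.282, 0.185, 0.078, 0.051, 0.024
R0 = Σ lx·mx = 1.016 → 1.016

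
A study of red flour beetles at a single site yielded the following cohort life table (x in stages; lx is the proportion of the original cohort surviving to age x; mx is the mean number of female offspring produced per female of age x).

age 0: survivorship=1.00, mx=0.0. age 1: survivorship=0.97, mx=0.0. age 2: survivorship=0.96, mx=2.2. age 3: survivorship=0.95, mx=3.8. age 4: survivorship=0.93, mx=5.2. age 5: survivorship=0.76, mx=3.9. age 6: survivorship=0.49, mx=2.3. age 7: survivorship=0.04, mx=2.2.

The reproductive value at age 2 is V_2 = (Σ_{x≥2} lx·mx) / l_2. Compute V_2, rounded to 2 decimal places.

15.35

lx·mx for x ≥ 2: 2.112, 3.61, 4.836, 2.964, 1.127, 0.088 → sum = 14.737
V_2 = 14.737 / l_2 = 14.737 / 0.96 = 15.351042… → 15.35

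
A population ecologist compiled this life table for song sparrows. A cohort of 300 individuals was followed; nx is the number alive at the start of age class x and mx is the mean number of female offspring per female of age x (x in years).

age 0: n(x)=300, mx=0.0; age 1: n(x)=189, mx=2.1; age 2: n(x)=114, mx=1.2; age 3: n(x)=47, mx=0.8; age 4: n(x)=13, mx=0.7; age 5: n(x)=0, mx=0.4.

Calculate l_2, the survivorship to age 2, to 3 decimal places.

l_2 = n_2/n_0 = 114/300 = 0.38 → 0.380

0.380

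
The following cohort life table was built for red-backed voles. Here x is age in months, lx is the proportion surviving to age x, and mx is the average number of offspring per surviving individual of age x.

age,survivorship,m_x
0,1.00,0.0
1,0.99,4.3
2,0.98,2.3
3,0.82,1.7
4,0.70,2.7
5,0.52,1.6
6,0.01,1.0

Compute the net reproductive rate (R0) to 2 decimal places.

10.64

lx·mx by age: 0, 4.257, 2.254, 1.394, 1.89, 0.832, 0.01
R0 = Σ lx·mx = 10.637 → 10.64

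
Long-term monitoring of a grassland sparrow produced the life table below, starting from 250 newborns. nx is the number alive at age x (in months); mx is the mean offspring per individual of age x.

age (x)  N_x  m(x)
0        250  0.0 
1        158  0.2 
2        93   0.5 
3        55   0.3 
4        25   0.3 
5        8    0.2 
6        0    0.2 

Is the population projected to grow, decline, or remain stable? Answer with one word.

lx = nx/n0 = nx/250: 1, 0.632, 0.372, 0.22, 0.1, 0.032, 0
R0 = Σ lx·mx = 0 + 0.1264 + 0.186 + 0.066 + 0.03 + 0.0064 + 0 = 0.4148
R0 < 1, so the population is declining.

declining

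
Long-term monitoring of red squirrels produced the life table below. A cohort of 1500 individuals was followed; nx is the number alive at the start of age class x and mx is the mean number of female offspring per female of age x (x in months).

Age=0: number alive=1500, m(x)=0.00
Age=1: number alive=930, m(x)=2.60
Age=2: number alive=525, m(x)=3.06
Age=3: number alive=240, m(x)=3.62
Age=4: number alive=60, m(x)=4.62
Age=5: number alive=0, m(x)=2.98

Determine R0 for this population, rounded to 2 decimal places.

lx = nx/n0 = nx/1500: 1, 0.62, 0.35, 0.16, 0.04, 0
lx·mx by age: 0, 1.612, 1.071, 0.5792, 0.1848, 0
R0 = Σ lx·mx = 3.447 → 3.45

3.45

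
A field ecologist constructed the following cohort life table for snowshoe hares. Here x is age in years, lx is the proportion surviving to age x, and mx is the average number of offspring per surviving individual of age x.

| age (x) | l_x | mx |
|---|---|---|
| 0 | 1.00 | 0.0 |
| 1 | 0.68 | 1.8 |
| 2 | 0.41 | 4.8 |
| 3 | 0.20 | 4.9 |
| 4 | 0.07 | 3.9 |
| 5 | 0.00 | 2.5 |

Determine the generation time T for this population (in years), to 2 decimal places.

2.07

lx·mx: 0, 1.224, 1.968, 0.98, 0.273, 0 → R0 = 4.445
x·lx·mx: 0, 1.224, 3.936, 2.94, 1.092, 0 → Σ = 9.192
T = 9.192 / 4.445 = 2.067942… → 2.07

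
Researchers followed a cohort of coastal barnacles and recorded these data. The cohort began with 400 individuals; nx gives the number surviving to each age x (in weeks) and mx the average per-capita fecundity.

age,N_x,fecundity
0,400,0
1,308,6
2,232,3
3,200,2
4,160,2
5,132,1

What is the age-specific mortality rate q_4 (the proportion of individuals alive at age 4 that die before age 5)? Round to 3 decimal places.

lx = nx/n0 = nx/400: 1, 0.77, 0.58, 0.5, 0.4, 0.33
q_4 = (l_4 − l_5) / l_4 = (0.4 − 0.33) / 0.4
     = 0.07 / 0.4 = 0.175 → 0.175

0.175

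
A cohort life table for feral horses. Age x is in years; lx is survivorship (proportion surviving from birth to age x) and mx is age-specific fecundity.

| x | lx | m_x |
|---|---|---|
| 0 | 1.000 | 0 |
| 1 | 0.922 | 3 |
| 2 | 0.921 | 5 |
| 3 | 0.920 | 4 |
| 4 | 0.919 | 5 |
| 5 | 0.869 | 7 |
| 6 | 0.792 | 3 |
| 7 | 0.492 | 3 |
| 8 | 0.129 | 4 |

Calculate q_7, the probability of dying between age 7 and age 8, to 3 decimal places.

0.738

q_7 = (l_7 − l_8) / l_7 = (0.492 − 0.129) / 0.492
     = 0.363 / 0.492 = 0.737805… → 0.738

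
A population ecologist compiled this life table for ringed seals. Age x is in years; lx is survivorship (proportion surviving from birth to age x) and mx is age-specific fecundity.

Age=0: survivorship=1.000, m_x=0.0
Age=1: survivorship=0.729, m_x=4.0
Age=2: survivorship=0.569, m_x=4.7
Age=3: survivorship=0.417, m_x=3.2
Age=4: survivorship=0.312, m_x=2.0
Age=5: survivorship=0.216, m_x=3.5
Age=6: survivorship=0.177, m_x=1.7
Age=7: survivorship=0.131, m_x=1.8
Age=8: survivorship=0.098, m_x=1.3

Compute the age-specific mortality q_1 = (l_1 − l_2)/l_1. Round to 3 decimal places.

q_1 = (l_1 − l_2) / l_1 = (0.729 − 0.569) / 0.729
     = 0.16 / 0.729 = 0.219479… → 0.219

0.219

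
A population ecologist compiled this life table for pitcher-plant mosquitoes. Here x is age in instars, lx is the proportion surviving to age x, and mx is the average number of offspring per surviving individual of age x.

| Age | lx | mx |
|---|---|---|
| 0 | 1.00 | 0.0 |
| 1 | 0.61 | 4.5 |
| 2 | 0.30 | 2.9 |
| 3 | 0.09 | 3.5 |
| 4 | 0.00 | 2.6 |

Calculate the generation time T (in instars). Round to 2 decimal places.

lx·mx: 0, 2.745, 0.87, 0.315, 0 → R0 = 3.93
x·lx·mx: 0, 2.745, 1.74, 0.945, 0 → Σ = 5.43
T = 5.43 / 3.93 = 1.381679… → 1.38

1.38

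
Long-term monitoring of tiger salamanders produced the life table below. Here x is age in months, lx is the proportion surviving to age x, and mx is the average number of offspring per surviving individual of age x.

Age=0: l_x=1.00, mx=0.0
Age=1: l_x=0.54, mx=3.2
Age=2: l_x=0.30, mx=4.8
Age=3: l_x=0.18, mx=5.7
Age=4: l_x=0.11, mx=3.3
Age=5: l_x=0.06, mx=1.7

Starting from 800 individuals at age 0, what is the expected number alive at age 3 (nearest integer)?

144

Expected survivors = N0 · l_3 = 800 × 0.18 = 144 → 144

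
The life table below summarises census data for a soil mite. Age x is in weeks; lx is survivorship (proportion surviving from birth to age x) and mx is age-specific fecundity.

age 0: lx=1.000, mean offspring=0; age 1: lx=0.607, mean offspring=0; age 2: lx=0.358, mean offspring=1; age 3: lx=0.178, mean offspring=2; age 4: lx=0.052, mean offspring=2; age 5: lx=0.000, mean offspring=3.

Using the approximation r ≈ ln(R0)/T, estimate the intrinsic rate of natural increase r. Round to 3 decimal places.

-0.075

R0 = Σ lx·mx = 0 + 0 + 0.358 + 0.356 + 0.104 + 0 = 0.818
Σ x·lx·mx = 2.2; T = 2.2/0.818 = 2.68949…
r ≈ ln(R0)/T = ln(0.818)/2.68949… = -0.0747… → -0.075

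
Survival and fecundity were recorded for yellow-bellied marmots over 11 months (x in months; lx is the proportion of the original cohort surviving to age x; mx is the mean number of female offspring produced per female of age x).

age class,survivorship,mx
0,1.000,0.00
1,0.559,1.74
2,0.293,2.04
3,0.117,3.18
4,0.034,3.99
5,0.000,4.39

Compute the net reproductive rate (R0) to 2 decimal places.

lx·mx by age: 0, 0.97266, 0.59772, 0.37206, 0.13566, 0
R0 = Σ lx·mx = 2.0781 → 2.08

2.08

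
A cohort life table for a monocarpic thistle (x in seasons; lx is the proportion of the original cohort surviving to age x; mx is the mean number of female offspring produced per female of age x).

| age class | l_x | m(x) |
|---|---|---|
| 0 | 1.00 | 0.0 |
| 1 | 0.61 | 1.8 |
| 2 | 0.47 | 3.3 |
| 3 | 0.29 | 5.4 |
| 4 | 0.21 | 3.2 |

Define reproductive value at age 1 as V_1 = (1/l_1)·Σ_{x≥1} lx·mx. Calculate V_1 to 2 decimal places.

lx·mx for x ≥ 1: 1.098, 1.551, 1.566, 0.672 → sum = 4.887
V_1 = 4.887 / l_1 = 4.887 / 0.61 = 8.011475… → 8.01

8.01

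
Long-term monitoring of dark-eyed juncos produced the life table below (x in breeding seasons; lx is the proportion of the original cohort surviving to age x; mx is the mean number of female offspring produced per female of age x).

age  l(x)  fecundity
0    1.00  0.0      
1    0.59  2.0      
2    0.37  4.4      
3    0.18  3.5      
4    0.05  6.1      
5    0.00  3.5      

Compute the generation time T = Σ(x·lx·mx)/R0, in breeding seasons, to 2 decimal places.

lx·mx: 0, 1.18, 1.628, 0.63, 0.305, 0 → R0 = 3.743
x·lx·mx: 0, 1.18, 3.256, 1.89, 1.22, 0 → Σ = 7.546
T = 7.546 / 3.743 = 2.01603… → 2.02

2.02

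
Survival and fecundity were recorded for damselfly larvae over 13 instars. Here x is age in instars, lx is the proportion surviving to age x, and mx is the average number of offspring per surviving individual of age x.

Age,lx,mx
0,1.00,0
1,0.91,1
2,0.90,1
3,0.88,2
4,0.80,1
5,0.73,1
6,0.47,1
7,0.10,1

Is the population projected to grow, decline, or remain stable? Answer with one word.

growing

R0 = Σ lx·mx = 0 + 0.91 + 0.9 + 1.76 + 0.8 + 0.73 + 0.47 + 0.1 = 5.67
R0 > 1, so the population is growing.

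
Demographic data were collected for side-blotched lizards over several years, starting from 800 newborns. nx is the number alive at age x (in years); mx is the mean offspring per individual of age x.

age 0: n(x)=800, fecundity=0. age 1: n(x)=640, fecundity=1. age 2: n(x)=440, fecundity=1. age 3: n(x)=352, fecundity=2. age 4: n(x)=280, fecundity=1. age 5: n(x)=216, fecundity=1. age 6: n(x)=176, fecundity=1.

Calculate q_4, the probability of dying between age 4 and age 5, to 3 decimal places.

0.229

lx = nx/n0 = nx/800: 1, 0.8, 0.55, 0.44, 0.35, 0.27, 0.22
q_4 = (l_4 − l_5) / l_4 = (0.35 − 0.27) / 0.35
     = 0.08 / 0.35 = 0.228571… → 0.229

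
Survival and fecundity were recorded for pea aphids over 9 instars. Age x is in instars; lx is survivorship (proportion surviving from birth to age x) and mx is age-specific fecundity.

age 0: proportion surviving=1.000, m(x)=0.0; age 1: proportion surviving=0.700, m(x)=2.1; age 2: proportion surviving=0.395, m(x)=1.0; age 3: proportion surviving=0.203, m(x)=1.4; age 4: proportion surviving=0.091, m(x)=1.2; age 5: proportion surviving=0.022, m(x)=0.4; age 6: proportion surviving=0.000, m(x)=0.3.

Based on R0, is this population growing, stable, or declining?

growing

R0 = Σ lx·mx = 0 + 1.47 + 0.395 + 0.2842 + 0.1092 + 0.0088 + 0 = 2.2672
R0 > 1, so the population is growing.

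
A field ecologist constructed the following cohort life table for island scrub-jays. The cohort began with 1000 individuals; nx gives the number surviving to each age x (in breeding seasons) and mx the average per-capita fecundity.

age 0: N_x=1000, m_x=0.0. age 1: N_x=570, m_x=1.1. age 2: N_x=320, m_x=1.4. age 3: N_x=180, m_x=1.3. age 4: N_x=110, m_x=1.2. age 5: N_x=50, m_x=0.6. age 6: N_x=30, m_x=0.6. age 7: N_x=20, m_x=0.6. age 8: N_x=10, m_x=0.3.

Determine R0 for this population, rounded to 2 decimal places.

lx = nx/n0 = nx/1000: 1, 0.57, 0.32, 0.18, 0.11, 0.05, 0.03, 0.02, 0.01
lx·mx by age: 0, 0.627, 0.448, 0.234, 0.132, 0.03, 0.018, 0.012, 0.003
R0 = Σ lx·mx = 1.504 → 1.50

1.50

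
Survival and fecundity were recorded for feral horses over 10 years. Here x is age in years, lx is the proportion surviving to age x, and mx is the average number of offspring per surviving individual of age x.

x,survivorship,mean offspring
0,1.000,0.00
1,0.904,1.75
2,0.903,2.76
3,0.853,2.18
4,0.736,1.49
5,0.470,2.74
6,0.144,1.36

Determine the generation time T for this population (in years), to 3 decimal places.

lx·mx: 0, 1.582, 2.49228, 1.85954, 1.09664, 1.2878, 0.19584 → R0 = 8.5141
x·lx·mx: 0, 1.582, 4.98456, 5.57862, 4.38656, 6.439, 1.17504 → Σ = 24.14578
T = 24.14578 / 8.5141 = 2.835976… → 2.836

2.836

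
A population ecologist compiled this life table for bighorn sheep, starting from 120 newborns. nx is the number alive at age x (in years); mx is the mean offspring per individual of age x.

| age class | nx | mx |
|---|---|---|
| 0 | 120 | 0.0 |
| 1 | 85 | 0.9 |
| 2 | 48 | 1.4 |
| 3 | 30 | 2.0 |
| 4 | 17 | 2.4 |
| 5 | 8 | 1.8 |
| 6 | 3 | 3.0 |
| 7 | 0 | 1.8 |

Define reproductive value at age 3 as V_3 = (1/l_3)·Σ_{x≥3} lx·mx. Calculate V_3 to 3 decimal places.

lx = nx/n0 = nx/120: 1, 0.70833…, 0.4, 0.25, 0.14167…, 0.06667…, 0.025, 0
lx·mx for x ≥ 3: 0.5, 0.34…, 0.12…, 0.075, 0 → sum = 1.035…
V_3 = 1.035… / l_3 = 1.035… / 0.25 = 4.14… → 4.140

4.140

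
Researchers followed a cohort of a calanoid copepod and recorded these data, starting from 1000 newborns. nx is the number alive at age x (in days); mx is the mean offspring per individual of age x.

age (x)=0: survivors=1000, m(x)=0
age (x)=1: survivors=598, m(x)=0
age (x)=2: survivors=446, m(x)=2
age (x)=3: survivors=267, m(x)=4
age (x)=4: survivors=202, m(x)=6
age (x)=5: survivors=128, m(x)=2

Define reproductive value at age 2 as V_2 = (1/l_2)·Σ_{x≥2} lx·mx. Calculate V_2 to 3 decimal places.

7.686

lx = nx/n0 = nx/1000: 1, 0.598, 0.446, 0.267, 0.202, 0.128
lx·mx for x ≥ 2: 0.892, 1.068, 1.212, 0.256 → sum = 3.428
V_2 = 3.428 / l_2 = 3.428 / 0.446 = 7.686099… → 7.686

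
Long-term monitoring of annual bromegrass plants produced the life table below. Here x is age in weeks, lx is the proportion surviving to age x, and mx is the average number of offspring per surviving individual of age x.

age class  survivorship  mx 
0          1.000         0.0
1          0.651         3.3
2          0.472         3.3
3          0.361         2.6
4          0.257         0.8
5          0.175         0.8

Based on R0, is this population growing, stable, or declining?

growing

R0 = Σ lx·mx = 0 + 2.1483 + 1.5576 + 0.9386 + 0.2056 + 0.14 = 4.9901
R0 > 1, so the population is growing.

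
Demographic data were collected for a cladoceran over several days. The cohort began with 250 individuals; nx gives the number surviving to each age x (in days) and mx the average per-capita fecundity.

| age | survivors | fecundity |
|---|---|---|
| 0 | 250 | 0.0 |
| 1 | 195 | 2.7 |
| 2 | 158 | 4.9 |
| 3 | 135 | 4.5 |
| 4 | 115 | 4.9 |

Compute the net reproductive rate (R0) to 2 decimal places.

9.89

lx = nx/n0 = nx/250: 1, 0.78, 0.632, 0.54, 0.46
lx·mx by age: 0, 2.106, 3.0968, 2.43, 2.254
R0 = Σ lx·mx = 9.8868 → 9.89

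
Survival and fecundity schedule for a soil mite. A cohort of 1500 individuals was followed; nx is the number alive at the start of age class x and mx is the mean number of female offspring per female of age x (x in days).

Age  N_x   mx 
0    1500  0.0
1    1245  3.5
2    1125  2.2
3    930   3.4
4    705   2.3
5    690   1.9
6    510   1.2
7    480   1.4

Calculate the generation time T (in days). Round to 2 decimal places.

lx = nx/n0 = nx/1500: 1, 0.83, 0.75, 0.62, 0.47, 0.46, 0.34, 0.32
lx·mx: 0, 2.905, 1.65, 2.108, 1.081, 0.874, 0.408, 0.448 → R0 = 9.474
x·lx·mx: 0, 2.905, 3.3, 6.324, 4.324, 4.37, 2.448, 3.136 → Σ = 26.807
T = 26.807 / 9.474 = 2.829533… → 2.83

2.83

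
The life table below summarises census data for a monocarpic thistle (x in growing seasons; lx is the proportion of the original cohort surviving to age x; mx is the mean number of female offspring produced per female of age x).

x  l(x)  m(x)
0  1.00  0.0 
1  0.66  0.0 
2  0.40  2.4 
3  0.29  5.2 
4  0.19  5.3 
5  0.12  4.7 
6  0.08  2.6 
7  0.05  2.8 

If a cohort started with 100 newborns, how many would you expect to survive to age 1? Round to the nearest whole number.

Expected survivors = N0 · l_1 = 100 × 0.66 = 66 → 66

66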